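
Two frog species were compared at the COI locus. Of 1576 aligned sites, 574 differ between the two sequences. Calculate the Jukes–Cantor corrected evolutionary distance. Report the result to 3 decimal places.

0.499

p = 574/1576 ≈ 0.364213.
d = −(3/4) ln(1 − 4p/3) = −0.75 ln(1 − 0.485617) = −0.75 ln(0.514383)
  = −0.75 × (-0.664787) = 0.498590 substitutions/site.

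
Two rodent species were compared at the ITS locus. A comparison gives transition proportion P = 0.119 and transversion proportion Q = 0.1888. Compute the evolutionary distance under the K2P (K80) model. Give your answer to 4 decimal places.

Under the Kimura two-parameter model, d = −½ ln(1 − 2P − Q) − ¼ ln(1 − 2Q).
1 − 2P − Q = 0.5732, giving −½ ln(0.5732) = 0.278260.
1 − 2Q = 0.6224, giving −¼ ln(0.6224) = 0.118543.
d = 0.278260 + 0.118543 = 0.396803.

0.3968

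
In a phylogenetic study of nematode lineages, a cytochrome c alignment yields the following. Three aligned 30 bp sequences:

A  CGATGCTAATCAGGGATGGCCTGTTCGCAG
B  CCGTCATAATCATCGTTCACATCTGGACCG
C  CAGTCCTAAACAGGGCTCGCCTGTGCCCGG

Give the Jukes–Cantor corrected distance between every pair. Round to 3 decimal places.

A–B: 15/30 sites differ → p = 0.5, d = −0.75 ln(1 − 0.666667) = 0.823960 ≈ 0.824.
A–C: 9/30 sites differ → p = 0.3, d = −0.75 ln(1 − 0.4) = 0.383119 ≈ 0.383.
B–C: 12/30 sites differ → p = 0.4, d = −0.75 ln(1 − 0.533333) = 0.571605 ≈ 0.572.

d(A,B) = 0.824, d(A,C) = 0.383, d(B,C) = 0.572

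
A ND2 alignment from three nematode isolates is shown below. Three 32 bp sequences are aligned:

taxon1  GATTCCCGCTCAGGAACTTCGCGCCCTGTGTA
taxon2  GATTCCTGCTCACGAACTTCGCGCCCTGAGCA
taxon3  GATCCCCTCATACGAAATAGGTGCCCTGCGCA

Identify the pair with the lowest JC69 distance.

taxon1–taxon2: 4/32 differ, p = 0.125, d = 0.137.
taxon1–taxon3: 11/32 differ, p = 0.344, d = 0.460.
taxon2–taxon3: 10/32 differ, p = 0.313, d = 0.404.
The smallest distance is between taxon1 and taxon2.

taxon1 and taxon2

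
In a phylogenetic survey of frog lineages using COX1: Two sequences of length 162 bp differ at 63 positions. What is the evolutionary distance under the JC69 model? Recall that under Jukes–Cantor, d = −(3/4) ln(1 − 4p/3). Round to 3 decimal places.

0.548

p = 63/162 ≈ 0.388889.
d = −(3/4) ln(1 − 4p/3) = −0.75 ln(1 − 0.518519) = −0.75 ln(0.481481)
  = −0.75 × (-0.730889) = 0.548167 substitutions/site.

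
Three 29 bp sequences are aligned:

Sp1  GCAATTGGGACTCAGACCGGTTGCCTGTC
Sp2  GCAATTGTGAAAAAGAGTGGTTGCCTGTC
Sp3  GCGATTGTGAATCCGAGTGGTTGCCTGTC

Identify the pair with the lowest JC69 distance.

Sp1–Sp2: 6/29 differ, p = 0.207, d = 0.242.
Sp1–Sp3: 6/29 differ, p = 0.207, d = 0.242.
Sp2–Sp3: 4/29 differ, p = 0.138, d = 0.152.
The smallest distance is between Sp2 and Sp3.

Sp2 and Sp3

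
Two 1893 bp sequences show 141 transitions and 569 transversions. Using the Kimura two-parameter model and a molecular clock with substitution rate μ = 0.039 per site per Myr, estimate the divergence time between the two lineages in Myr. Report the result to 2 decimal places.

6.77

P = 141/1893 ≈ 0.074485 and Q = 569/1893 ≈ 0.300581.
Under the Kimura two-parameter model, d = −½ ln(1 − 2P − Q) − ¼ ln(1 − 2Q).
1 − 2P − Q = 0.550449, giving −½ ln(0.550449) = 0.298510.
1 − 2Q = 0.398838, giving −¼ ln(0.398838) = 0.229800.
d = 0.298510 + 0.229800 = 0.528310.
Under a molecular clock d = 2μt, so t = d/(2μ) = 0.528310 / (2 × 0.039) = 6.77 Myr.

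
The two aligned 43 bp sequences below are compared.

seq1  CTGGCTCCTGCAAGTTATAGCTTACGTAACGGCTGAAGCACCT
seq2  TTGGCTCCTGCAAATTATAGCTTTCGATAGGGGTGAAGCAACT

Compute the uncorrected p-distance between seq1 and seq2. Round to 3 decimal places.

0.186

The sequences differ at 8 of 43 positions (sites 1, 14, 24, 27, 28, 30, 33, 41).
p = 8/43 = 0.186046… ≈ 0.186 (to 3 d.p.).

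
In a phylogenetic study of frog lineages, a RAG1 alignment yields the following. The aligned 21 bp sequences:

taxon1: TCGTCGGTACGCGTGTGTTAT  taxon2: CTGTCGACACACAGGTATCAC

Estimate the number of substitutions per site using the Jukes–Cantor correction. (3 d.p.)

0.756

The sequences differ at 10 of 21 sites (1, 2, 7, 8, 11, 13, 14, 17, 19, 21), so p = 10/21 ≈ 0.47619.
d = −(3/4) ln(1 − 4p/3) = −0.75 ln(1 − 0.63492) = −0.75 ln(0.36508)
  = −0.75 × (-1.007639) = 0.755729 substitutions/site.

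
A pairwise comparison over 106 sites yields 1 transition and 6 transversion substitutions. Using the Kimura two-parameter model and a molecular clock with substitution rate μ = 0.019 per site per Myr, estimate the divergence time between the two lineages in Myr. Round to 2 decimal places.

P = 1/106 ≈ 0.009434 and Q = 6/106 ≈ 0.056604.
Under the Kimura two-parameter model, d = −½ ln(1 − 2P − Q) − ¼ ln(1 − 2Q).
1 − 2P − Q = 0.924528, giving −½ ln(0.924528) = 0.039236.
1 − 2Q = 0.886792, giving −¼ ln(0.886792) = 0.030036.
d = 0.039236 + 0.030036 = 0.069272.
Under a molecular clock d = 2μt, so t = d/(2μ) = 0.069272 / (2 × 0.019) = 1.82 Myr.

1.82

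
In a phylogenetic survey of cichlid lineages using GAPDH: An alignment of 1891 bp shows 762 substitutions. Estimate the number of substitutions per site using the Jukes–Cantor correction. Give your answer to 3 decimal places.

0.578

p = 762/1891 ≈ 0.402961.
d = −(3/4) ln(1 − 4p/3) = −0.75 ln(1 − 0.537281) = −0.75 ln(0.462719)
  = −0.75 × (-0.770635) = 0.577976 substitutions/site.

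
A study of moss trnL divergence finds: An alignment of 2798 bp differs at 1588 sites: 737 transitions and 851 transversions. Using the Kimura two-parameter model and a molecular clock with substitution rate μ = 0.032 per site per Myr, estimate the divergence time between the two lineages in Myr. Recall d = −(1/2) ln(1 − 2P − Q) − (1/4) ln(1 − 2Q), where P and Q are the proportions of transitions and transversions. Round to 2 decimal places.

P = 737/2798 ≈ 0.263402 and Q = 851/2798 ≈ 0.304146.
Under the Kimura two-parameter model, d = −½ ln(1 − 2P − Q) − ¼ ln(1 − 2Q).
1 − 2P − Q = 0.16905, giving −½ ln(0.16905) = 0.888780.
1 − 2Q = 0.391708, giving −¼ ln(0.391708) = 0.234310.
d = 0.888780 + 0.234310 = 1.123090.
Under a molecular clock d = 2μt, so t = d/(2μ) = 1.123090 / (2 × 0.032) = 17.55 Myr.

17.55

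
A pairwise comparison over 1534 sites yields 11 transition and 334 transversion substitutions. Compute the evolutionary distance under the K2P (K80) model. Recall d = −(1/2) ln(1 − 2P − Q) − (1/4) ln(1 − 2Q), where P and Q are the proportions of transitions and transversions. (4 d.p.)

P = 11/1534 ≈ 0.007171 and Q = 334/1534 ≈ 0.217731.
Under the Kimura two-parameter model, d = −½ ln(1 − 2P − Q) − ¼ ln(1 − 2Q).
1 − 2P − Q = 0.767927, giving −½ ln(0.767927) = 0.132030.
1 − 2Q = 0.564538, giving −¼ ln(0.564538) = 0.142937.
d = 0.132030 + 0.142937 = 0.274967.

0.2750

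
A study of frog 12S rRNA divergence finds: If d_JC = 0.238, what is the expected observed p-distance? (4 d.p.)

0.2039

p = (3/4)(1 − e^(−4d/3)) = 0.75 × (1 − e^(-0.317333)) = 0.75 × (1 − 0.728088) = 0.203934.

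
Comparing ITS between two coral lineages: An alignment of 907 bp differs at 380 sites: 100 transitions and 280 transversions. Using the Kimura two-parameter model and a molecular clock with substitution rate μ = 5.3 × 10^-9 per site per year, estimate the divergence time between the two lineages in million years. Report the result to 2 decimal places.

58.20

P = 100/907 ≈ 0.110254 and Q = 280/907 ≈ 0.30871.
Under the Kimura two-parameter model, d = −½ ln(1 − 2P − Q) − ¼ ln(1 − 2Q).
1 − 2P − Q = 0.470782, giving −½ ln(0.470782) = 0.376680.
1 − 2Q = 0.38258, giving −¼ ln(0.38258) = 0.240204.
d = 0.376680 + 0.240204 = 0.616884.
Under a molecular clock d = 2μt, so t = d/(2μ) = 0.616884 / (2 × 5.3 × 10^-9) = 58.20 million years.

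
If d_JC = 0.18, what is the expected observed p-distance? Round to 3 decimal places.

p = (3/4)(1 − e^(−4d/3)) = 0.75 × (1 − e^(-0.24)) = 0.75 × (1 − 0.786628) = 0.160029.

0.160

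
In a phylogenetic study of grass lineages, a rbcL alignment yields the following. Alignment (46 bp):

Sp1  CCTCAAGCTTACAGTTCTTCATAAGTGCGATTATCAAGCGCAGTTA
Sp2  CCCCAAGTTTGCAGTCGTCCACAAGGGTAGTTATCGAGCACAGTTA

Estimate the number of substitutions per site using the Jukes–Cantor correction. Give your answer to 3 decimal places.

0.355

The sequences differ at 13 of 46 sites, so p = 13/46 ≈ 0.282609.
d = −(3/4) ln(1 − 4p/3) = −0.75 ln(1 − 0.376812) = −0.75 ln(0.623188)
  = −0.75 × (-0.472907) = 0.354680 substitutions/site.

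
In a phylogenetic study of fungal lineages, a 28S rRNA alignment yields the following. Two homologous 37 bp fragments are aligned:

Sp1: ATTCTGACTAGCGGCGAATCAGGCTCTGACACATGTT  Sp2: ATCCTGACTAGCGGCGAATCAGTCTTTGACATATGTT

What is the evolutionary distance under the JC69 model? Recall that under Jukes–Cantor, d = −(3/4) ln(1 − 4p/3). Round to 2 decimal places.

0.12

The sequences differ at 4 of 37 sites (3, 23, 26, 32), so p = 4/37 ≈ 0.108108.
d = −(3/4) ln(1 − 4p/3) = −0.75 ln(1 − 0.144144) = −0.75 ln(0.855856)
  = −0.75 × (-0.155653) = 0.116740 substitutions/site.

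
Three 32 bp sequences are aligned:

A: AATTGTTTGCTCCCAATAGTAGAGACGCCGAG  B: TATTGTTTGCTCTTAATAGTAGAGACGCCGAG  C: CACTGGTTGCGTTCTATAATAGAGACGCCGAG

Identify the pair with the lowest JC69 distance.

A–B: 3/32 differ, p = 0.094, d = 0.100.
A–C: 8/32 differ, p = 0.250, d = 0.304.
B–C: 8/32 differ, p = 0.250, d = 0.304.
The smallest distance is between A and B.

A and B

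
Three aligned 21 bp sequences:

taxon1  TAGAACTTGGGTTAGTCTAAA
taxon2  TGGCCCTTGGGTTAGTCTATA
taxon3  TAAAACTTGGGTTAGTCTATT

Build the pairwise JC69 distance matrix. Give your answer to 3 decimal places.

d(taxon1,taxon2) = 0.220, d(taxon1,taxon3) = 0.158, d(taxon2,taxon3) = 0.286

taxon1–taxon2: 4/21 sites differ → p ≈ 0.190476, d = −0.75 ln(1 − 0.253968) = 0.219740 ≈ 0.220.
taxon1–taxon3: 3/21 sites differ → p ≈ 0.142857, d = −0.75 ln(1 − 0.190476) = 0.158482 ≈ 0.158.
taxon2–taxon3: 5/21 sites differ → p ≈ 0.238095, d = −0.75 ln(1 − 0.31746) = 0.286451 ≈ 0.286.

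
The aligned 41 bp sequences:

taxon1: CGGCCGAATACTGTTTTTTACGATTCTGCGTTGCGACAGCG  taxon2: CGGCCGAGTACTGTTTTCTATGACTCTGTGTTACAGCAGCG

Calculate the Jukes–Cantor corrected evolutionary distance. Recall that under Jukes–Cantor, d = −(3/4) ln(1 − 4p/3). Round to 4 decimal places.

The sequences differ at 8 of 41 sites (8, 18, 21, 24, 29, 33, 35, 36), so p = 8/41 ≈ 0.195122.
d = −(3/4) ln(1 − 4p/3) = −0.75 ln(1 − 0.260163) = −0.75 ln(0.739837)
  = −0.75 × (-0.301325) = 0.225994 substitutions/site.

0.2260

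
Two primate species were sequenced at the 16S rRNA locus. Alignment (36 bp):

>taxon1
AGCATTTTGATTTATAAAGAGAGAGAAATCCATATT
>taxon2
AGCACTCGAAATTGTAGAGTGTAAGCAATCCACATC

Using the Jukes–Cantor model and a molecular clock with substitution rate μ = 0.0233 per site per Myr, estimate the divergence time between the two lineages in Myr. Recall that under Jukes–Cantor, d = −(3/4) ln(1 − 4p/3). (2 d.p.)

The sequences differ at 13 of 36 sites, so p = 13/36 ≈ 0.361111.
d = −(3/4) ln(1 − 4p/3) = −0.75 ln(1 − 0.481481) = −0.75 ln(0.518519)
  = −0.75 × (-0.656779) = 0.492584 substitutions/site.
Under a molecular clock d = 2μt, so t = d/(2μ) = 0.492584 / (2 × 0.0233) = 10.57 Myr.

10.57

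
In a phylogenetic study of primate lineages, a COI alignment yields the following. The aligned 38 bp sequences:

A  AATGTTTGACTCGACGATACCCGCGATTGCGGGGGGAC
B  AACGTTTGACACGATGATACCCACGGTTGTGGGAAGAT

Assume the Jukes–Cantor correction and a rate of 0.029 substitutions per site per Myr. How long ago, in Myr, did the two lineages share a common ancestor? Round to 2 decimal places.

4.91

The sequences differ at 9 of 38 sites (3, 11, 15, 23, 26, 30, 34, 35, 38), so p = 9/38 ≈ 0.236842.
d = −(3/4) ln(1 − 4p/3) = −0.75 ln(1 − 0.315789) = −0.75 ln(0.684211)
  = −0.75 × (-0.379489) = 0.284617 substitutions/site.
Under a molecular clock d = 2μt, so t = d/(2μ) = 0.284617 / (2 × 0.029) = 4.91 Myr.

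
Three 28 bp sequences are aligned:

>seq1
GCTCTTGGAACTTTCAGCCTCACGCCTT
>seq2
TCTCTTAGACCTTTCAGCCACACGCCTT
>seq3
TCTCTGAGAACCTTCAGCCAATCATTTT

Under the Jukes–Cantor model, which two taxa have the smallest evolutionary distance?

seq1–seq2: 4/28 differ, p = 0.143, d = 0.158.
seq1–seq3: 10/28 differ, p = 0.357, d = 0.485.
seq2–seq3: 8/28 differ, p = 0.286, d = 0.360.
The smallest distance is between seq1 and seq2.

seq1 and seq2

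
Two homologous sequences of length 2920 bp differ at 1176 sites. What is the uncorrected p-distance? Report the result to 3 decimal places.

p = 1176/2920 = 0.402739… ≈ 0.403 (to 3 d.p.).

0.403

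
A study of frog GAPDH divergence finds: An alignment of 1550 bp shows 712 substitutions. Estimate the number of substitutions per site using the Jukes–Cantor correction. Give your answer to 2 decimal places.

0.71

p = 712/1550 ≈ 0.459355.
d = −(3/4) ln(1 − 4p/3) = −0.75 ln(1 − 0.612473) = −0.75 ln(0.387527)
  = −0.75 × (-0.947970) = 0.710978 substitutions/site.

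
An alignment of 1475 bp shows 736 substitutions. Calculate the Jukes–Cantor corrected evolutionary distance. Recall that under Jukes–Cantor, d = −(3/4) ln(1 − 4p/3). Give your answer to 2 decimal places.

0.82

p = 736/1475 ≈ 0.498983.
d = −(3/4) ln(1 − 4p/3) = −0.75 ln(1 − 0.665311) = −0.75 ln(0.334689)
  = −0.75 × (-1.094554) = 0.820916 substitutions/site.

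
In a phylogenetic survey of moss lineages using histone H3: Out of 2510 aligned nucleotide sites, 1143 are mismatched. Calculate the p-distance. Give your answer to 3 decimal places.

0.455

p = 1143/2510 = 0.455378… ≈ 0.455 (to 3 d.p.).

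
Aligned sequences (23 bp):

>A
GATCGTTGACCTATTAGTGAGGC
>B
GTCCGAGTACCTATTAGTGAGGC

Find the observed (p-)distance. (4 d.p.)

The sequences differ at 5 of 23 positions (sites 2, 3, 6, 7, 8).
p = 5/23 = 0.217391… ≈ 0.2174 (to 4 d.p.).

0.2174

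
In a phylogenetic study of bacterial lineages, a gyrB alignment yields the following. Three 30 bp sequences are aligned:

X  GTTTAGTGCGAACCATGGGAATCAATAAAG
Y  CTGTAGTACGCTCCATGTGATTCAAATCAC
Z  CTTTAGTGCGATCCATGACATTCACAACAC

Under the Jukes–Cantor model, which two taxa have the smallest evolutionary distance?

Y and Z

X–Y: 11/30 differ, p = 0.367, d = 0.503.
X–Z: 9/30 differ, p = 0.300, d = 0.383.
Y–Z: 7/30 differ, p = 0.233, d = 0.280.
The smallest distance is between Y and Z.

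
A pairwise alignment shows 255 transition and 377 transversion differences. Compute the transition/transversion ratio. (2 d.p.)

R = 255/377 = 0.676392… ≈ 0.68 (to 2 d.p.).

0.68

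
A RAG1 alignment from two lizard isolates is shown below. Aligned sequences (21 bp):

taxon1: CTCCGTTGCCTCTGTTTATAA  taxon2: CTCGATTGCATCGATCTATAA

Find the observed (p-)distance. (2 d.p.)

0.29

The sequences differ at 6 of 21 positions (sites 4, 5, 10, 13, 14, 16).
p = 6/21 = 0.285714… ≈ 0.29 (to 2 d.p.).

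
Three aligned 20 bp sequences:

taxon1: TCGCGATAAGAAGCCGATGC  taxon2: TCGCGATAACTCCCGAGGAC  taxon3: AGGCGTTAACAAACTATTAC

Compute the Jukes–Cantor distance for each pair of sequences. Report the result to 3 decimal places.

taxon1–taxon2: 9/20 sites differ → p = 0.45, d = −0.75 ln(1 − 0.6) = 0.687218 ≈ 0.687.
taxon1–taxon3: 9/20 sites differ → p = 0.45, d = −0.75 ln(1 − 0.6) = 0.687218 ≈ 0.687.
taxon2–taxon3: 9/20 sites differ → p = 0.45, d = −0.75 ln(1 − 0.6) = 0.687218 ≈ 0.687.

d(taxon1,taxon2) = 0.687, d(taxon1,taxon3) = 0.687, d(taxon2,taxon3) = 0.687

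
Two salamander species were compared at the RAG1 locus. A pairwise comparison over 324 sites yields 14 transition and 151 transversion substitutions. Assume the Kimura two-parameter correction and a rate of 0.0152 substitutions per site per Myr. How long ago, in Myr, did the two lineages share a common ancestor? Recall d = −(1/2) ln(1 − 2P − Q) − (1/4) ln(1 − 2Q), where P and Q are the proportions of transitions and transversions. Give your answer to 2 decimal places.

P = 14/324 ≈ 0.04321 and Q = 151/324 ≈ 0.466049.
Under the Kimura two-parameter model, d = −½ ln(1 − 2P − Q) − ¼ ln(1 − 2Q).
1 − 2P − Q = 0.447531, giving −½ ln(0.447531) = 0.402005.
1 − 2Q = 0.067902, giving −¼ ln(0.067902) = 0.672422.
d = 0.402005 + 0.672422 = 1.074427.
Under a molecular clock d = 2μt, so t = d/(2μ) = 1.074427 / (2 × 0.0152) = 35.34 Myr.

35.34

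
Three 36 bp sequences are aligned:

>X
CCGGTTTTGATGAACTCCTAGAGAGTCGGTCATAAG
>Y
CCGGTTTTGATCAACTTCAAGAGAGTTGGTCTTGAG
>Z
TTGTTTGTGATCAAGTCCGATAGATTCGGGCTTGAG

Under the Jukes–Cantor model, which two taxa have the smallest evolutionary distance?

X and Y

X–Y: 6/36 differ, p = 0.167, d = 0.188.
X–Z: 12/36 differ, p = 0.333, d = 0.441.
Y–Z: 11/36 differ, p = 0.306, d = 0.392.
The smallest distance is between X and Y.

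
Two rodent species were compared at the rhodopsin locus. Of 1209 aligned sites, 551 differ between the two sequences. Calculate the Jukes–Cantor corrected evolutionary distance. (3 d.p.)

0.702

p = 551/1209 ≈ 0.455749.
d = −(3/4) ln(1 − 4p/3) = −0.75 ln(1 − 0.607665) = −0.75 ln(0.392335)
  = −0.75 × (-0.935639) = 0.701729 substitutions/site.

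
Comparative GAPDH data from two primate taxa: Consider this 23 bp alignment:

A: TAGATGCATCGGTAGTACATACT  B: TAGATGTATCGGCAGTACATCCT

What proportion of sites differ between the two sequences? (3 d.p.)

The sequences differ at 3 of 23 positions (sites 7, 13, 21).
p = 3/23 = 0.130434… ≈ 0.130 (to 3 d.p.).

0.130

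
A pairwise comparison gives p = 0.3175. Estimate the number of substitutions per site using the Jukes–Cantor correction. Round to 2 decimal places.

d = −(3/4) ln(1 − 4p/3) = −0.75 ln(1 − 0.423333) = −0.75 ln(0.576667)
  = −0.75 × (-0.550490) = 0.412868 substitutions/site.

0.41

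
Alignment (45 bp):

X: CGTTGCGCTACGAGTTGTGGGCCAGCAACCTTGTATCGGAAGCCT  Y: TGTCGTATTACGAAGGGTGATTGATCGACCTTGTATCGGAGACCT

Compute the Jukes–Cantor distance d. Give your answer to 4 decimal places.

0.4819

The sequences differ at 16 of 45 sites, so p = 16/45 ≈ 0.355556.
d = −(3/4) ln(1 − 4p/3) = −0.75 ln(1 − 0.474075) = −0.75 ln(0.525925)
  = −0.75 × (-0.642597) = 0.481948 substitutions/site.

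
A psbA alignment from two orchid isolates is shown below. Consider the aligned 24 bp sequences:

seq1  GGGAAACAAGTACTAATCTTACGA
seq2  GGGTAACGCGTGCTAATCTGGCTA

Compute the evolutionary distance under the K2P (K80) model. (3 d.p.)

Of 24 sites, 3 differences are transitions and 4 are transversions, so P = 3/24 = 0.125 and Q = 4/24 ≈ 0.166667.
Under the Kimura two-parameter model, d = −½ ln(1 − 2P − Q) − ¼ ln(1 − 2Q).
1 − 2P − Q = 0.583333, giving −½ ln(0.583333) = 0.269499.
1 − 2Q = 0.666666, giving −¼ ln(0.666666) = 0.101367.
d = 0.269499 + 0.101367 = 0.370866.

0.371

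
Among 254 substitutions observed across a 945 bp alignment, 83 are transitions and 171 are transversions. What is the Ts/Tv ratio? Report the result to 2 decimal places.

0.49

R = 83/171 = 0.485380… ≈ 0.49 (to 2 d.p.).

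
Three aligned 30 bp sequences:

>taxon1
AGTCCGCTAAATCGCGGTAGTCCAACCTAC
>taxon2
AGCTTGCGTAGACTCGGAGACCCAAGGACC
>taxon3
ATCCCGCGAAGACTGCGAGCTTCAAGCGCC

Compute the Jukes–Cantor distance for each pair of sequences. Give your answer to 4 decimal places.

taxon1–taxon2: 16/30 sites differ → p ≈ 0.533333, d = −0.75 ln(1 − 0.711111) = 0.931285 ≈ 0.9313.
taxon1–taxon3: 15/30 sites differ → p = 0.5, d = −0.75 ln(1 − 0.666667) = 0.823960 ≈ 0.8240.
taxon2–taxon3: 11/30 sites differ → p ≈ 0.366667, d = −0.75 ln(1 − 0.488889) = 0.503376 ≈ 0.5034.

d(taxon1,taxon2) = 0.9313, d(taxon1,taxon3) = 0.8240, d(taxon2,taxon3) = 0.5034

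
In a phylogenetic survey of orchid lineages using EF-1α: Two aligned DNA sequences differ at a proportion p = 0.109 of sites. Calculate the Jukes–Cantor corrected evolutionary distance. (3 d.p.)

d = −(3/4) ln(1 − 4p/3) = −0.75 ln(1 − 0.145333) = −0.75 ln(0.854667)
  = −0.75 × (-0.157043) = 0.117782 substitutions/site.

0.118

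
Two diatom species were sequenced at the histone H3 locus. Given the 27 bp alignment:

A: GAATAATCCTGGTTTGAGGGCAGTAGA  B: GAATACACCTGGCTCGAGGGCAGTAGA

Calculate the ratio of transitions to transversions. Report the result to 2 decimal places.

1.00

Transitions are A↔G and C↔T; transversions are all other mismatches.
Transitions: 2. Transversions: 2.
R = 2/2 = 1.00.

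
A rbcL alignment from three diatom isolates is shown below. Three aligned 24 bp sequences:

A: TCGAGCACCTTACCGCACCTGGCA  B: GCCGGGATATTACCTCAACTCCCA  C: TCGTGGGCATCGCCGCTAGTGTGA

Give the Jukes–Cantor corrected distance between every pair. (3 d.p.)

A–B: 10/24 sites differ → p ≈ 0.416667, d = −0.75 ln(1 − 0.555556) = 0.608198 ≈ 0.608.
A–C: 11/24 sites differ → p ≈ 0.458333, d = −0.75 ln(1 − 0.611111) = 0.708346 ≈ 0.708.
B–C: 13/24 sites differ → p ≈ 0.541667, d = −0.75 ln(1 − 0.722223) = 0.960702 ≈ 0.961.

d(A,B) = 0.608, d(A,C) = 0.708, d(B,C) = 0.961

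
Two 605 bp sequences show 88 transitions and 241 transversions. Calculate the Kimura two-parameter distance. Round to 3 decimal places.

0.983

P = 88/605 ≈ 0.145455 and Q = 241/605 ≈ 0.398347.
Under the Kimura two-parameter model, d = −½ ln(1 − 2P − Q) − ¼ ln(1 − 2Q).
1 − 2P − Q = 0.310743, giving −½ ln(0.310743) = 0.584395.
1 − 2Q = 0.203306, giving −¼ ln(0.203306) = 0.398261.
d = 0.584395 + 0.398261 = 0.982656.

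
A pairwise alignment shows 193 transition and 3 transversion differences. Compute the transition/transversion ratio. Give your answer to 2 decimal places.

64.33

R = 193/3 = 64.333333… ≈ 64.33 (to 2 d.p.).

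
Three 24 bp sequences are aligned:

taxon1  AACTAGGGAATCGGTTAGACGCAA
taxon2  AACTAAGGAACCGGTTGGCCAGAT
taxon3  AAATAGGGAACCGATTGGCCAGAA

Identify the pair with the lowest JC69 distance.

taxon1–taxon2: 7/24 differ, p = 0.292, d = 0.369.
taxon1–taxon3: 7/24 differ, p = 0.292, d = 0.369.
taxon2–taxon3: 4/24 differ, p = 0.167, d = 0.188.
The smallest distance is between taxon2 and taxon3.

taxon2 and taxon3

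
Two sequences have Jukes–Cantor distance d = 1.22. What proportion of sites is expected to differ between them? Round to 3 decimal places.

p = (3/4)(1 − e^(−4d/3)) = 0.75 × (1 − e^(-1.626667)) = 0.75 × (1 − 0.196584) = 0.602562.

0.603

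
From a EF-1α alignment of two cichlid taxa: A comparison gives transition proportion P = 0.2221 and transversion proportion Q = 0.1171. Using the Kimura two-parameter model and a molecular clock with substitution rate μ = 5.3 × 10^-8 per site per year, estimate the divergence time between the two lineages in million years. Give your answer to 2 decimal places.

4.52

Under the Kimura two-parameter model, d = −½ ln(1 − 2P − Q) − ¼ ln(1 − 2Q).
1 − 2P − Q = 0.4387, giving −½ ln(0.4387) = 0.411970.
1 − 2Q = 0.7658, giving −¼ ln(0.7658) = 0.066709.
d = 0.411970 + 0.066709 = 0.478679.
Under a molecular clock d = 2μt, so t = d/(2μ) = 0.478679 / (2 × 5.3 × 10^-8) = 4.52 million years.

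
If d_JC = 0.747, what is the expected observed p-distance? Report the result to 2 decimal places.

0.47

p = (3/4)(1 − e^(−4d/3)) = 0.75 × (1 − e^(-0.996)) = 0.75 × (1 − 0.369354) = 0.472985.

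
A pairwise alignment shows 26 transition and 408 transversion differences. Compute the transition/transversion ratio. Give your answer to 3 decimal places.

R = 26/408 = 0.063725… ≈ 0.064 (to 3 d.p.).

0.064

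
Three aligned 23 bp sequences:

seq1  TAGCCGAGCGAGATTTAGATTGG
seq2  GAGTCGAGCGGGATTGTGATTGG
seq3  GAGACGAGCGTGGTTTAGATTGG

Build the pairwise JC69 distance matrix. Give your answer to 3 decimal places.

seq1–seq2: 5/23 sites differ → p ≈ 0.217391, d = −0.75 ln(1 − 0.289855) = 0.256715 ≈ 0.257.
seq1–seq3: 4/23 sites differ → p ≈ 0.173913, d = −0.75 ln(1 − 0.231884) = 0.197861 ≈ 0.198.
seq2–seq3: 5/23 sites differ → p ≈ 0.217391, d = −0.75 ln(1 − 0.289855) = 0.256715 ≈ 0.257.

d(seq1,seq2) = 0.257, d(seq1,seq3) = 0.198, d(seq2,seq3) = 0.257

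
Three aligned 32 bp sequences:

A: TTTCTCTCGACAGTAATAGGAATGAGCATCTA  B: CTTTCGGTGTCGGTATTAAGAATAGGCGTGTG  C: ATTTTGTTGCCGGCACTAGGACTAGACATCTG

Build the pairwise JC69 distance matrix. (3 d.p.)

d(A,B) = 0.736, d(A,C) = 0.585, d(B,C) = 0.460

A–B: 15/32 sites differ → p = 0.46875, d = −0.75 ln(1 − 0.625) = 0.735622 ≈ 0.736.
A–C: 13/32 sites differ → p = 0.40625, d = −0.75 ln(1 − 0.541667) = 0.585119 ≈ 0.585.
B–C: 11/32 sites differ → p = 0.34375, d = −0.75 ln(1 − 0.458333) = 0.459828 ≈ 0.460.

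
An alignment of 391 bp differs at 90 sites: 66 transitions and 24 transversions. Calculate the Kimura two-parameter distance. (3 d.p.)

P = 66/391 ≈ 0.168798 and Q = 24/391 ≈ 0.061381.
Under the Kimura two-parameter model, d = −½ ln(1 − 2P − Q) − ¼ ln(1 − 2Q).
1 − 2P − Q = 0.601023, giving −½ ln(0.601023) = 0.254561.
1 − 2Q = 0.877238, giving −¼ ln(0.877238) = 0.032744.
d = 0.254561 + 0.032744 = 0.287305.

0.287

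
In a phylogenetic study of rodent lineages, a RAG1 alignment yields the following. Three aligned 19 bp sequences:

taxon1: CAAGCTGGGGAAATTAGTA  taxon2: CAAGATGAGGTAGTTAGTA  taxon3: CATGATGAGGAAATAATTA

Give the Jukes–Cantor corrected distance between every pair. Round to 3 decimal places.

d(taxon1,taxon2) = 0.247, d(taxon1,taxon3) = 0.324, d(taxon2,taxon3) = 0.324

taxon1–taxon2: 4/19 sites differ → p ≈ 0.210526, d = −0.75 ln(1 − 0.280701) = 0.247109 ≈ 0.247.
taxon1–taxon3: 5/19 sites differ → p ≈ 0.263158, d = −0.75 ln(1 − 0.350877) = 0.324100 ≈ 0.324.
taxon2–taxon3: 5/19 sites differ → p ≈ 0.263158, d = −0.75 ln(1 − 0.350877) = 0.324100 ≈ 0.324.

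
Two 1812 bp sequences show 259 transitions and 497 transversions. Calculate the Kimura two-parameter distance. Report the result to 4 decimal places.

P = 259/1812 ≈ 0.142936 and Q = 497/1812 ≈ 0.274283.
Under the Kimura two-parameter model, d = −½ ln(1 − 2P − Q) − ¼ ln(1 − 2Q).
1 − 2P − Q = 0.439845, giving −½ ln(0.439845) = 0.410666.
1 − 2Q = 0.451434, giving −¼ ln(0.451434) = 0.198832.
d = 0.410666 + 0.198832 = 0.609498.

0.6095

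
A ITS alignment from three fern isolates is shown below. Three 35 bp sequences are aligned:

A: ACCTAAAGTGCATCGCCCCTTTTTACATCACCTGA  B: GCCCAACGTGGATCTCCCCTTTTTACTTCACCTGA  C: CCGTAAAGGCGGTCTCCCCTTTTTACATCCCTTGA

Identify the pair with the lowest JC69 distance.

A–B: 6/35 differ, p = 0.171, d = 0.195.
A–C: 9/35 differ, p = 0.257, d = 0.315.
B–C: 10/35 differ, p = 0.286, d = 0.360.
The smallest distance is between A and B.

A and B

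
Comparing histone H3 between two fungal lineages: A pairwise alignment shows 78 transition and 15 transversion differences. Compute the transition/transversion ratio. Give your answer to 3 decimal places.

5.200

R = 78/15 = 5.200.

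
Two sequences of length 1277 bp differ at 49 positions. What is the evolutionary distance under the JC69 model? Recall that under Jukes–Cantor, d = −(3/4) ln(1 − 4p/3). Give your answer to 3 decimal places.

p = 49/1277 ≈ 0.038371.
d = −(3/4) ln(1 − 4p/3) = −0.75 ln(1 − 0.051161) = −0.75 ln(0.948839)
  = −0.75 × (-0.052516) = 0.039387 substitutions/site.

0.039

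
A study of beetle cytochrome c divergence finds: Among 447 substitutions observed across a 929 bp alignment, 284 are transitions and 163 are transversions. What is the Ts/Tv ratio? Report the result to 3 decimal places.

R = 284/163 = 1.742331… ≈ 1.742 (to 3 d.p.).

1.742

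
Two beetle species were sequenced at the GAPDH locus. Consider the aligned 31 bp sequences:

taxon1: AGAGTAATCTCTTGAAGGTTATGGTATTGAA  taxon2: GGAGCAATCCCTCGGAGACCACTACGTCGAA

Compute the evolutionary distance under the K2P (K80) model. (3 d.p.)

1.041

Of 31 sites, 13 differences are transitions and 1 are transversions, so P = 13/31 ≈ 0.419355 and Q = 1/31 ≈ 0.032258.
Under the Kimura two-parameter model, d = −½ ln(1 − 2P − Q) − ¼ ln(1 − 2Q).
1 − 2P − Q = 0.129032, giving −½ ln(0.129032) = 1.023847.
1 − 2Q = 0.935484, giving −¼ ln(0.935484) = 0.016673.
d = 1.023847 + 0.016673 = 1.040520.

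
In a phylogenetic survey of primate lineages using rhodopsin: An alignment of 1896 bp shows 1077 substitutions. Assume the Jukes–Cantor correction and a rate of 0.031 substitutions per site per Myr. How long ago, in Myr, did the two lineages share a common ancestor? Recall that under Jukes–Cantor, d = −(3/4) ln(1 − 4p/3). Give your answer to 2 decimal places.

17.13

p = 1077/1896 ≈ 0.568038.
d = −(3/4) ln(1 − 4p/3) = −0.75 ln(1 − 0.757384) = −0.75 ln(0.242616)
  = −0.75 × (-1.416275) = 1.062206 substitutions/site.
Under a molecular clock d = 2μt, so t = d/(2μ) = 1.062206 / (2 × 0.031) = 17.13 Myr.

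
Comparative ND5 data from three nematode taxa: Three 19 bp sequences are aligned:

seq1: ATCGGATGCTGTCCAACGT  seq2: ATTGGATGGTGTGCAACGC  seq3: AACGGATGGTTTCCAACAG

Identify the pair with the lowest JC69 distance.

seq1–seq2: 4/19 differ, p = 0.211, d = 0.247.
seq1–seq3: 5/19 differ, p = 0.263, d = 0.324.
seq2–seq3: 6/19 differ, p = 0.316, d = 0.410.
The smallest distance is between seq1 and seq2.

seq1 and seq2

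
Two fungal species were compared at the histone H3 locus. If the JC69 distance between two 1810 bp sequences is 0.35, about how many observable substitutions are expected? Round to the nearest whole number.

506

Invert JC69: p = (3/4)(1 − e^(−4d/3)) = 0.75 × (1 − e^(-0.466667)) = 0.75 × (1 − 0.627089) = 0.279683.
Expected differing sites = pL ≈ 0.279683 × 1810 = 506.22623 ≈ 506.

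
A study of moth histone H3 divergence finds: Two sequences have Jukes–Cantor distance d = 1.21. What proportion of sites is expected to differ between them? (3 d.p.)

0.601

p = (3/4)(1 − e^(−4d/3)) = 0.75 × (1 − e^(-1.613333)) = 0.75 × (1 − 0.199222) = 0.600584.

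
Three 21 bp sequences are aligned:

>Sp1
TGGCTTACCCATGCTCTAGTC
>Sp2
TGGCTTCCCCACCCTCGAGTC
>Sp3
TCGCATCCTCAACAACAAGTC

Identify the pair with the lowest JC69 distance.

Sp1–Sp2: 4/21 differ, p = 0.190, d = 0.220.
Sp1–Sp3: 9/21 differ, p = 0.429, d = 0.635.
Sp2–Sp3: 7/21 differ, p = 0.333, d = 0.441.
The smallest distance is between Sp1 and Sp2.

Sp1 and Sp2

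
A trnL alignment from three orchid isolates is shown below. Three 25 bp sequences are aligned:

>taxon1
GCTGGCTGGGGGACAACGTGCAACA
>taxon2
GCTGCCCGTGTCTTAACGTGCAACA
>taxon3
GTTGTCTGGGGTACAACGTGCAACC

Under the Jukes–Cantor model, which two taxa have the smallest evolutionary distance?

taxon1–taxon2: 7/25 differ, p = 0.280, d = 0.351.
taxon1–taxon3: 4/25 differ, p = 0.160, d = 0.180.
taxon2–taxon3: 9/25 differ, p = 0.360, d = 0.490.
The smallest distance is between taxon1 and taxon3.

taxon1 and taxon3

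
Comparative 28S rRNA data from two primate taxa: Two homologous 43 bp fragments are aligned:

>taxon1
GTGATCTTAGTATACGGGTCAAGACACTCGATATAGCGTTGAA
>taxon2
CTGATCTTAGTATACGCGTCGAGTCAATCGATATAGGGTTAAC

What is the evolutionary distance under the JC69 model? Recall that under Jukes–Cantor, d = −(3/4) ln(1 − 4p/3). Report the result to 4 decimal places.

The sequences differ at 8 of 43 sites (1, 17, 21, 24, 27, 37, 41, 43), so p = 8/43 ≈ 0.186047.
d = −(3/4) ln(1 − 4p/3) = −0.75 ln(1 − 0.248063) = −0.75 ln(0.751937)
  = −0.75 × (-0.285103) = 0.213827 substitutions/site.

0.2138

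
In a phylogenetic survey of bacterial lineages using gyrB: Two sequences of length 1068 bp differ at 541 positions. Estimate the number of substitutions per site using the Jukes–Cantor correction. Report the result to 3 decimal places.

p = 541/1068 ≈ 0.506554.
d = −(3/4) ln(1 − 4p/3) = −0.75 ln(1 − 0.675405) = −0.75 ln(0.324595)
  = −0.75 × (-1.125177) = 0.843883 substitutions/site.

0.844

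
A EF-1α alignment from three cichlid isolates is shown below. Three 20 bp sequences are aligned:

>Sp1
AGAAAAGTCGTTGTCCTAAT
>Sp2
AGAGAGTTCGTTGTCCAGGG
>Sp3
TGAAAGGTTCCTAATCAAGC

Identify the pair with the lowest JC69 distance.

Sp1 and Sp2

Sp1–Sp2: 7/20 differ, p = 0.350, d = 0.471.
Sp1–Sp3: 11/20 differ, p = 0.550, d = 0.991.
Sp2–Sp3: 11/20 differ, p = 0.550, d = 0.991.
The smallest distance is between Sp1 and Sp2.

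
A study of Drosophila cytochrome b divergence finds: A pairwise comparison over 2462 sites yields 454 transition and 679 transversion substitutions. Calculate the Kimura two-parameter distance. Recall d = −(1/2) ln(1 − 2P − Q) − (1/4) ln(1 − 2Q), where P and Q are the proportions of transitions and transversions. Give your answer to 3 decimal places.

P = 454/2462 ≈ 0.184403 and Q = 679/2462 ≈ 0.275792.
Under the Kimura two-parameter model, d = −½ ln(1 − 2P − Q) − ¼ ln(1 − 2Q).
1 − 2P − Q = 0.355402, giving −½ ln(0.355402) = 0.517253.
1 − 2Q = 0.448416, giving −¼ ln(0.448416) = 0.200508.
d = 0.517253 + 0.200508 = 0.717761.

0.718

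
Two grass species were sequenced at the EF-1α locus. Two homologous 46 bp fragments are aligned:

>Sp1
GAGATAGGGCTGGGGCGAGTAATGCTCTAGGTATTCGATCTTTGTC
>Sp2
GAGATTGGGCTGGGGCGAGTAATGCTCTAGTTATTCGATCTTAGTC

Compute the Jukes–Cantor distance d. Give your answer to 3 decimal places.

The sequences differ at 3 of 46 sites (6, 31, 43), so p = 3/46 ≈ 0.065217.
d = −(3/4) ln(1 − 4p/3) = −0.75 ln(1 − 0.086956) = −0.75 ln(0.913044)
  = −0.75 × (-0.090971) = 0.068228 substitutions/site.

0.068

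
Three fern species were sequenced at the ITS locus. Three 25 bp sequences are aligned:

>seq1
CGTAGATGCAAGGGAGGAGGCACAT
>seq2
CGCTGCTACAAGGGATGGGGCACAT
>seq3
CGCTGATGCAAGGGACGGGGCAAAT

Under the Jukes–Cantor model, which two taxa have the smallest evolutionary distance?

seq2 and seq3

seq1–seq2: 6/25 differ, p = 0.240, d = 0.289.
seq1–seq3: 5/25 differ, p = 0.200, d = 0.233.
seq2–seq3: 4/25 differ, p = 0.160, d = 0.180.
The smallest distance is between seq2 and seq3.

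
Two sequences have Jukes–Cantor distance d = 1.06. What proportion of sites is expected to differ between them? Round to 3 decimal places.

p = (3/4)(1 − e^(−4d/3)) = 0.75 × (1 − e^(-1.413333)) = 0.75 × (1 − 0.243331) = 0.567502.

0.568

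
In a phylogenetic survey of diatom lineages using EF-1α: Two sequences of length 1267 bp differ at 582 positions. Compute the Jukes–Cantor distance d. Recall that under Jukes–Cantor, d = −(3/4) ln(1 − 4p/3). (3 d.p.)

0.711

p = 582/1267 ≈ 0.459353.
d = −(3/4) ln(1 − 4p/3) = −0.75 ln(1 − 0.612471) = −0.75 ln(0.387529)
  = −0.75 × (-0.947965) = 0.710974 substitutions/site.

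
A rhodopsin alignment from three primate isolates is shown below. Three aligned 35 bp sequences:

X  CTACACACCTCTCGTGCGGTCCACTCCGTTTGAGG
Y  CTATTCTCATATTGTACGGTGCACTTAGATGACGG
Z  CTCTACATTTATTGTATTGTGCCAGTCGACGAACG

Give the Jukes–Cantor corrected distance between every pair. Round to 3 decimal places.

d(X,Y) = 0.572, d(X,Z) = 0.965, d(Y,Z) = 0.572

X–Y: 14/35 sites differ → p = 0.4, d = −0.75 ln(1 − 0.533333) = 0.571605 ≈ 0.572.
X–Z: 19/35 sites differ → p ≈ 0.542857, d = −0.75 ln(1 − 0.723809) = 0.964997 ≈ 0.965.
Y–Z: 14/35 sites differ → p = 0.4, d = −0.75 ln(1 − 0.533333) = 0.571605 ≈ 0.572.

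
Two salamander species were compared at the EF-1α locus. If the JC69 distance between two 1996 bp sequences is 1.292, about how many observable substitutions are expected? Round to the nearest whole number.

Invert JC69: p = (3/4)(1 − e^(−4d/3)) = 0.75 × (1 − e^(-1.722667)) = 0.75 × (1 − 0.178589) = 0.616058.
Expected differing sites = pL ≈ 0.616058 × 1996 = 1229.651768 ≈ 1230.

1230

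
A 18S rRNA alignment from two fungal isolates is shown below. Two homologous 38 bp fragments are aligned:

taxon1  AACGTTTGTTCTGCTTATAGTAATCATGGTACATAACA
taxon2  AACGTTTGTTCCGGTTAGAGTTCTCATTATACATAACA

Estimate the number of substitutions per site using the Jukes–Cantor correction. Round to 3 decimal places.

The sequences differ at 7 of 38 sites (12, 14, 18, 22, 23, 28, 29), so p = 7/38 ≈ 0.184211.
d = −(3/4) ln(1 − 4p/3) = −0.75 ln(1 − 0.245615) = −0.75 ln(0.754385)
  = −0.75 × (-0.281852) = 0.211389 substitutions/site.

0.211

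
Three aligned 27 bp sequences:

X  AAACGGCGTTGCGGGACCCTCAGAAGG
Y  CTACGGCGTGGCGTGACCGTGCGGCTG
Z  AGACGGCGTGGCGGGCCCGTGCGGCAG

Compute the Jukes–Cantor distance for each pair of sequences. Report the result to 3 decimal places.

d(X,Y) = 0.511, d(X,Z) = 0.441, d(Y,Z) = 0.213

X–Y: 10/27 sites differ → p ≈ 0.37037, d = −0.75 ln(1 − 0.493827) = 0.510658 ≈ 0.511.
X–Z: 9/27 sites differ → p ≈ 0.333333, d = −0.75 ln(1 − 0.444444) = 0.440839 ≈ 0.441.
Y–Z: 5/27 sites differ → p ≈ 0.185185, d = −0.75 ln(1 − 0.246913) = 0.212681 ≈ 0.213.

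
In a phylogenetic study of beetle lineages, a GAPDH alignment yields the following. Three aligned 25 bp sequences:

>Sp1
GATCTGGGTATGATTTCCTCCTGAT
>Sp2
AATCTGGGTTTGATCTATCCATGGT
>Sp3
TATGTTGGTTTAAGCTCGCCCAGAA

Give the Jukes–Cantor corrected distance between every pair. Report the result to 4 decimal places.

d(Sp1,Sp2) = 0.4172, d(Sp1,Sp3) = 0.6626, d(Sp2,Sp3) = 0.6626

Sp1–Sp2: 8/25 sites differ → p = 0.32, d = −0.75 ln(1 − 0.426667) = 0.417216 ≈ 0.4172.
Sp1–Sp3: 11/25 sites differ → p = 0.44, d = −0.75 ln(1 − 0.586667) = 0.662626 ≈ 0.6626.
Sp2–Sp3: 11/25 sites differ → p = 0.44, d = −0.75 ln(1 − 0.586667) = 0.662626 ≈ 0.6626.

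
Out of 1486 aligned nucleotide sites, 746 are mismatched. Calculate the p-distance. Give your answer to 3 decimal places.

0.502

p = 746/1486 = 0.502018… ≈ 0.502 (to 3 d.p.).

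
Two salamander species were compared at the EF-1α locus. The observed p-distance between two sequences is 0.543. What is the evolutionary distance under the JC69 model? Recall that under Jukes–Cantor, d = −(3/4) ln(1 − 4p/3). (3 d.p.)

d = −(3/4) ln(1 − 4p/3) = −0.75 ln(1 − 0.724) = −0.75 ln(0.276)
  = −0.75 × (-1.287354) = 0.965516 substitutions/site.

0.966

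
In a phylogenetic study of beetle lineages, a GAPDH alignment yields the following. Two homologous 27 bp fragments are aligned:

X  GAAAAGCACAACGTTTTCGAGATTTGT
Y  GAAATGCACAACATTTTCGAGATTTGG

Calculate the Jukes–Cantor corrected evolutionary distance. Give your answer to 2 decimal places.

0.12

The sequences differ at 3 of 27 sites (5, 13, 27), so p = 3/27 ≈ 0.111111.
d = −(3/4) ln(1 − 4p/3) = −0.75 ln(1 − 0.148148) = −0.75 ln(0.851852)
  = −0.75 × (-0.160342) = 0.120257 substitutions/site.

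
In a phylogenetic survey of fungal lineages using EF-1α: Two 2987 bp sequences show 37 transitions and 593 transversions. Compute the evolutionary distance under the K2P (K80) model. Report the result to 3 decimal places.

0.253

P = 37/2987 ≈ 0.012387 and Q = 593/2987 ≈ 0.198527.
Under the Kimura two-parameter model, d = −½ ln(1 − 2P − Q) − ¼ ln(1 − 2Q).
1 − 2P − Q = 0.776699, giving −½ ln(0.776699) = 0.126351.
1 − 2Q = 0.602946, giving −¼ ln(0.602946) = 0.126482.
d = 0.126351 + 0.126482 = 0.252833.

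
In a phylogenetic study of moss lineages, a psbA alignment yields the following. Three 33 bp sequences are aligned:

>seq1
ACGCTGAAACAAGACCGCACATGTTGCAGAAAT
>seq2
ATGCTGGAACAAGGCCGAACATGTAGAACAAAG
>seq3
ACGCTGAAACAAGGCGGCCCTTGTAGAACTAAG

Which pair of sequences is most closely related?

seq1–seq2: 8/33 differ, p = 0.242, d = 0.293.
seq1–seq3: 9/33 differ, p = 0.273, d = 0.339.
seq2–seq3: 7/33 differ, p = 0.212, d = 0.249.
The smallest distance is between seq2 and seq3.

seq2 and seq3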